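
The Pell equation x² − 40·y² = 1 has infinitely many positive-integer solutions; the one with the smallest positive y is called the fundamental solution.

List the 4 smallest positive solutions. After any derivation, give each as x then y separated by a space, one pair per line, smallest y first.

d=40: √d = [6; 3,12] (ℓ=2, even), read p_1/q_1
i=0: a=6 ⇒ p=6, q=1
i=1: a=3 ⇒ p=19, q=3
(x₁, y₁) = (19, 3);  19² − 40·3² = 1 ✓
n=2: (19,3)∘(19,3) = (19·19+40·3·3, 19·3+3·19) = (721,114)
n=3: (721,114)∘(19,3) = (19·721+40·3·114, 19·114+3·721) = (27379,4329)
n=4: (27379,4329)∘(19,3) = (19·27379+40·3·4329, 19·4329+3·27379) = (1039681,164388)

19 3
721 114
27379 4329
1039681 164388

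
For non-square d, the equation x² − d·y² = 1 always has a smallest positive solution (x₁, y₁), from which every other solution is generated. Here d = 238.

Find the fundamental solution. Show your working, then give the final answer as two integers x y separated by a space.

11663 756

√238 → a₀=15, period (2,2,1,14,1,2,2,30); ℓ=8 even so k=7
a_0=15:  p_0=15·1+0=15,  q_0=15·0+1=1
a_1=2:  p_1=2·15+1=31,  q_1=2·1+0=2
…
a_5=1:  p_5=1·1589+108=1697,  q_5=1·103+7=110
a_6=2:  p_6=2·1697+1589=4983,  q_6=2·110+103=323
a_7=2:  p_7=2·4983+1697=11663,  q_7=2·323+110=756
fundamental: x₁=11663, y₁=756  (since 136025569 − 238·571536 = 1)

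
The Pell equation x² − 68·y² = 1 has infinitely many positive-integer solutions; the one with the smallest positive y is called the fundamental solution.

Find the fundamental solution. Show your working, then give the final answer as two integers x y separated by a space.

33 4

√68 → a₀=8, period (4,16); ℓ=2 even so k=1
a_0=8:  p_0=8·1+0=8,  q_0=8·0+1=1
a_1=4:  p_1=4·8+1=33,  q_1=4·1+0=4
→ (33, 4).  Check: 33²=1089, 68·4²=1088, difference 1.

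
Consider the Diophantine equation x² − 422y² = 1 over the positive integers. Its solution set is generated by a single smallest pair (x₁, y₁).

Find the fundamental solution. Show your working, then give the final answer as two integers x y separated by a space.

[20; 1,1,5,2,1,…,1,1,40] for √422; ℓ=14 ⇒ convergent index 13
a_0=20:  p_0=20·1+0=20,  q_0=20·0+1=1
…
a_2=1:  p_2=1·21+20=41,  q_2=1·1+1=2
a_3=5:  p_3=5·41+21=226,  q_3=5·2+1=11
a_4=2:  p_4=2·226+41=493,  q_4=2·11+2=24
…
a_7=20:  p_7=20·2650+719=53719,  q_7=20·129+35=2615
a_8=3:  p_8=3·53719+2650=163807,  q_8=3·2615+129=7974
a_9=1:  p_9=1·163807+53719=217526,  q_9=1·7974+2615=10589
a_10=2:  p_10=2·217526+163807=598859,  q_10=2·10589+7974=29152
a_11=5:  p_11=5·598859+217526=3211821,  q_11=5·29152+10589=156349
a_12=1:  p_12=1·3211821+598859=3810680,  q_12=1·156349+29152=185501
a_13=1:  p_13=1·3810680+3211821=7022501,  q_13=1·185501+156349=341850
fundamental: x₁=7022501, y₁=341850  (since 49315520295001 − 422·116861422500 = 1)

7022501 341850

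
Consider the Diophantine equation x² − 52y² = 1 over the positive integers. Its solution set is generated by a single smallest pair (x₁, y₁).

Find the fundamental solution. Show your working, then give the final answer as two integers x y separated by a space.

d=52: √d = [7; 4,1,2,1,4,14] (ℓ=6, even), read p_5/q_5
step 0: (7, 1)  from 7·(1,0) + (0,1)
…
step 2: (36, 5)  from 1·(29,4) + (7,1)
step 3: (101, 14)  from 2·(36,5) + (29,4)
step 4: (137, 19)  from 1·(101,14) + (36,5)
step 5: (649, 90)  from 4·(137,19) + (101,14)
→ (649, 90).  Check: 649²=421201, 52·90²=421200, difference 1.

649 90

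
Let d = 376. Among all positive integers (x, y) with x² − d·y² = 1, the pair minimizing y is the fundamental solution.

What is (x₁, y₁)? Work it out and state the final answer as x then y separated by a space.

d=376: √d = [19; 2,1,1,3,1,…,1,2,38] (ℓ=16, even), read p_15/q_15
k=0  a_k=19  p_k/q_k = 19/1
k=1  a_k=2  p_k/q_k = 39/2
k=2  a_k=1  p_k/q_k = 58/3
k=3  a_k=1  p_k/q_k = 97/5
k=4  a_k=3  p_k/q_k = 349/18
k=5  a_k=1  p_k/q_k = 446/23
…
k=7  a_k=2  p_k/q_k = 2928/151
…
k=9  a_k=2  p_k/q_k = 28834/1487
k=10  a_k=2  p_k/q_k = 70621/3642
k=11  a_k=1  p_k/q_k = 99455/5129
k=12  a_k=3  p_k/q_k = 368986/19029
k=13  a_k=1  p_k/q_k = 468441/24158
k=14  a_k=1  p_k/q_k = 837427/43187
k=15  a_k=2  p_k/q_k = 2143295/110532
→ (2143295, 110532).  Check: 2143295²=4593713457025, 376·110532²=4593713457024, difference 1.

2143295 110532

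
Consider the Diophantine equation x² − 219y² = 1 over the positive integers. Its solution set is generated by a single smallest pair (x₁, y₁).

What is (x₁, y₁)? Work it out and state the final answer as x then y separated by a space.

74 5

√219 = [14; 1,3,1,28, …], period ℓ=4 (even) → k=3
a_0=14:  p_0=14·1+0=14,  q_0=14·0+1=1
a_1=1:  p_1=1·14+1=15,  q_1=1·1+0=1
a_2=3:  p_2=3·15+14=59,  q_2=3·1+1=4
a_3=1:  p_3=1·59+15=74,  q_3=1·4+1=5
fundamental: x₁=74, y₁=5  (since 5476 − 219·25 = 1)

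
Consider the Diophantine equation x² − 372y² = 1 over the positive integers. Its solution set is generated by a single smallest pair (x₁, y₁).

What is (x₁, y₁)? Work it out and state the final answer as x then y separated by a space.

12151 630

√372 = [19; 3,2,12,2,3,38, …], period ℓ=6 (even) → k=5
i=0: a=19 ⇒ p=19, q=1
…
i=4: a=2 ⇒ p=3491, q=181
i=5: a=3 ⇒ p=12151, q=630
fundamental: x₁=12151, y₁=630  (since 147646801 − 372·396900 = 1)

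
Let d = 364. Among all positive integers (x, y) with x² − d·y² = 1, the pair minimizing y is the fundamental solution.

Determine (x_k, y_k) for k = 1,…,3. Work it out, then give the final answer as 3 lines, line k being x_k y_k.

√364 = [19; 12,1,2,3,1,8,1,3,2,1,12,38, …], period ℓ=12 (even) → k=11
a_0=19:  p_0=19·1+0=19,  q_0=19·0+1=1
…
a_2=1:  p_2=1·229+19=248,  q_2=1·12+1=13
a_3=2:  p_3=2·248+229=725,  q_3=2·13+12=38
…
a_5=1:  p_5=1·2423+725=3148,  q_5=1·127+38=165
…
a_10=1:  p_10=1·270499+119872=390371,  q_10=1·14178+6283=20461
a_11=12:  p_11=12·390371+270499=4954951,  q_11=12·20461+14178=259710
→ (4954951, 259710).  Check: 4954951²=24551539412401, 364·259710²=24551539412400, difference 1.
k=2:  x_2 = 4954951·4954951+364·259710·259710 = 49103078824801,  y_2 = 4954951·259710+259710·4954951 = 2573700648420
k=3:  x_3 = 4954951·49103078824801+364·259710·2573700648420 = 486606699052048124551,  y_3 = 4954951·2573700648420+259710·49103078824801 = 25505121203178395130

4954951 259710
49103078824801 2573700648420
486606699052048124551 25505121203178395130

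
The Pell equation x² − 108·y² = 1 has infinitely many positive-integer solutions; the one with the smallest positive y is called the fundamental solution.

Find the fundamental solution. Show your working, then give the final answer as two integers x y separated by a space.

d=108: √d = [10; 2,1,1,4,1,1,2,20] (ℓ=8, even), read p_7/q_7
k=0  a_k=10  p_k/q_k = 10/1
k=1  a_k=2  p_k/q_k = 21/2
…
k=6  a_k=1  p_k/q_k = 530/51
k=7  a_k=2  p_k/q_k = 1351/130
(x₁, y₁) = (1351, 130);  1351² − 108·130² = 1 ✓

1351 130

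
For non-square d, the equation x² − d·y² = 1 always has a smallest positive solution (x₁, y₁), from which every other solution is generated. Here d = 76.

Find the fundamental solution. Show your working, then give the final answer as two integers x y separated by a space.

√76 → a₀=8, period (1,2,1,1,5,4,5,1,1,2,1,16); ℓ=12 even so k=11
step 0: (8, 1)  from 8·(1,0) + (0,1)
…
step 3: (35, 4)  from 1·(26,3) + (9,1)
step 4: (61, 7)  from 1·(35,4) + (26,3)
…
step 6: (1421, 163)  from 4·(340,39) + (61,7)
…
step 9: (16311, 1871)  from 1·(8866,1017) + (7445,854)
step 10: (41488, 4759)  from 2·(16311,1871) + (8866,1017)
step 11: (57799, 6630)  from 1·(41488,4759) + (16311,1871)
(x₁, y₁) = (57799, 6630);  57799² − 76·6630² = 1 ✓

57799 6630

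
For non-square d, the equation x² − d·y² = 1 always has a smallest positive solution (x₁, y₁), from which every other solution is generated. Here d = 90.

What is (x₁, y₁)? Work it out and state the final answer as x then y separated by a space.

19 2

d=90: √d = [9; 2,18] (ℓ=2, even), read p_1/q_1
step 0: (9, 1)  from 9·(1,0) + (0,1)
step 1: (19, 2)  from 2·(9,1) + (1,0)
fundamental: x₁=19, y₁=2  (since 361 − 90·4 = 1)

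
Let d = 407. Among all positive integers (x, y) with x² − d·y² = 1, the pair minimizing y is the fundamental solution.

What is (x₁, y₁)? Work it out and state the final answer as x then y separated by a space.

2663 132

d=407: √d = [20; 5,1,2,1,5,40] (ℓ=6, even), read p_5/q_5
step 0: (20, 1)  from 20·(1,0) + (0,1)
…
step 3: (343, 17)  from 2·(121,6) + (101,5)
step 4: (464, 23)  from 1·(343,17) + (121,6)
step 5: (2663, 132)  from 5·(464,23) + (343,17)
fundamental: x₁=2663, y₁=132  (since 7091569 − 407·17424 = 1)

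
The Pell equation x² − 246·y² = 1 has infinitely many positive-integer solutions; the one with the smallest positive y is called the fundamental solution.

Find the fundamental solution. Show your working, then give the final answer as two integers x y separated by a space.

88805 5662

d=246: √d = [15; 1,2,5,1,14,1,5,2,1,30] (ℓ=10, even), read p_9/q_9
i=0: a=15 ⇒ p=15, q=1
…
i=2: a=2 ⇒ p=47, q=3
…
i=5: a=14 ⇒ p=4423, q=282
i=6: a=1 ⇒ p=4721, q=301
i=7: a=5 ⇒ p=28028, q=1787
i=8: a=2 ⇒ p=60777, q=3875
i=9: a=1 ⇒ p=88805, q=5662
→ (88805, 5662).  Check: 88805²=7886328025, 246·5662²=7886328024, difference 1.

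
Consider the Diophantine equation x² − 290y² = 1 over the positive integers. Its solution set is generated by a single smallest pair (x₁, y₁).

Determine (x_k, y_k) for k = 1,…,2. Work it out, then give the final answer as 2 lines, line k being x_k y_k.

579 34
670481 39372

√290 = [17; 34, …], period ℓ=1 (odd) → k=1
i=0: a=17 ⇒ p=17, q=1
i=1: a=34 ⇒ p=579, q=34
(x₁, y₁) = (579, 34);  579² − 290·34² = 1 ✓
k=2:  x_2 = 579·579+290·34·34 = 670481,  y_2 = 579·34+34·579 = 39372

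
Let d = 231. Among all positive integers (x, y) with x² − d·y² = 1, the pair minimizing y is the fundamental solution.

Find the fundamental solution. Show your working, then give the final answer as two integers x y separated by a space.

d=231: √d = [15; 5,30] (ℓ=2, even), read p_1/q_1
step 0: (15, 1)  from 15·(1,0) + (0,1)
step 1: (76, 5)  from 5·(15,1) + (1,0)
→ (76, 5).  Check: 76²=5776, 231·5²=5775, difference 1.

76 5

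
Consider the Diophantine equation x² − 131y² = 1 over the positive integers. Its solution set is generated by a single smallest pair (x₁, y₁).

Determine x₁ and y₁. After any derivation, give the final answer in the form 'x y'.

[11; 2,4,11,4,2,22] for √131; ℓ=6 ⇒ convergent index 5
i=0: a=11 ⇒ p=11, q=1
…
i=4: a=4 ⇒ p=4727, q=413
i=5: a=2 ⇒ p=10610, q=927
fundamental: x₁=10610, y₁=927  (since 112572100 − 131·859329 = 1)

10610 927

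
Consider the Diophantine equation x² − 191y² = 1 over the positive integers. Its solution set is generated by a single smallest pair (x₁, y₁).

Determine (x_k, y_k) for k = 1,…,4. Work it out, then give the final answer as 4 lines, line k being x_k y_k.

8994000 650783
161784071999999 11706284604000
2910171887135973018000 210572647456751349217
52348171905801720863712000001 3787780782452031563430792000

d=191: √d = [13; 1,4,1,1,3,…,4,1,26] (ℓ=16, even), read p_15/q_15
a_0=13:  p_0=13·1+0=13,  q_0=13·0+1=1
a_1=1:  p_1=1·13+1=14,  q_1=1·1+0=1
a_2=4:  p_2=4·14+13=69,  q_2=4·1+1=5
a_3=1:  p_3=1·69+14=83,  q_3=1·5+1=6
a_4=1:  p_4=1·83+69=152,  q_4=1·6+5=11
…
a_6=2:  p_6=2·539+152=1230,  q_6=2·39+11=89
a_7=2:  p_7=2·1230+539=2999,  q_7=2·89+39=217
…
a_9=2:  p_9=2·40217+2999=83433,  q_9=2·2910+217=6037
a_10=2:  p_10=2·83433+40217=207083,  q_10=2·6037+2910=14984
…
a_13=1:  p_13=1·911765+704682=1616447,  q_13=1·65973+50989=116962
a_14=4:  p_14=4·1616447+911765=7377553,  q_14=4·116962+65973=533821
a_15=1:  p_15=1·7377553+1616447=8994000,  q_15=1·533821+116962=650783
→ (8994000, 650783).  Check: 8994000²=80892036000000, 191·650783²=80892035999999, difference 1.
n=2: (8994000,650783)∘(8994000,650783) = (8994000·8994000+191·650783·650783, 8994000·650783+650783·8994000) = (161784071999999,11706284604000)
n=3: (161784071999999,11706284604000)∘(8994000,650783) = (8994000·161784071999999+191·650783·11706284604000, 8994000·11706284604000+650783·161784071999999) = (2910171887135973018000,210572647456751349217)
n=4: (2910171887135973018000,210572647456751349217)∘(8994000,650783) = (8994000·2910171887135973018000+191·650783·210572647456751349217, 8994000·210572647456751349217+650783·2910171887135973018000) = (52348171905801720863712000001,3787780782452031563430792000)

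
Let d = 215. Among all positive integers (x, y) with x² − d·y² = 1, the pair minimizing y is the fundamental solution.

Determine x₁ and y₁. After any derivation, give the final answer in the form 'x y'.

44 3

√215 = [14; 1,1,1,28, …], period ℓ=4 (even) → k=3
i=0: a=14 ⇒ p=14, q=1
…
i=2: a=1 ⇒ p=29, q=2
i=3: a=1 ⇒ p=44, q=3
(x₁, y₁) = (44, 3);  44² − 215·3² = 1 ✓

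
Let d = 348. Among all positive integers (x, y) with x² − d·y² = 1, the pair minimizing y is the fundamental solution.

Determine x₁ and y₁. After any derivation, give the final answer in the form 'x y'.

1567 84

d=348: √d = [18; 1,1,1,8,1,1,1,36] (ℓ=8, even), read p_7/q_7
k=0  a_k=18  p_k/q_k = 18/1
k=1  a_k=1  p_k/q_k = 19/1
…
k=3  a_k=1  p_k/q_k = 56/3
k=4  a_k=8  p_k/q_k = 485/26
…
k=6  a_k=1  p_k/q_k = 1026/55
k=7  a_k=1  p_k/q_k = 1567/84
→ (1567, 84).  Check: 1567²=2455489, 348·84²=2455488, difference 1.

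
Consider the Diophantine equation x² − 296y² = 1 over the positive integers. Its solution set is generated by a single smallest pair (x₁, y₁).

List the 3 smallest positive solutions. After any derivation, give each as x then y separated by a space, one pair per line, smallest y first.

3699 215
27365201 1590570
202447753299 11767036645

d=296: √d = [17; 4,1,7,1,4,34] (ℓ=6, even), read p_5/q_5
step 0: (17, 1)  from 17·(1,0) + (0,1)
step 1: (69, 4)  from 4·(17,1) + (1,0)
…
step 4: (757, 44)  from 1·(671,39) + (86,5)
step 5: (3699, 215)  from 4·(757,44) + (671,39)
→ (3699, 215).  Check: 3699²=13682601, 296·215²=13682600, difference 1.
n=2: (3699,215)∘(3699,215) = (3699·3699+296·215·215, 3699·215+215·3699) = (27365201,1590570)
n=3: (27365201,1590570)∘(3699,215) = (3699·27365201+296·215·1590570, 3699·1590570+215·27365201) = (202447753299,11767036645)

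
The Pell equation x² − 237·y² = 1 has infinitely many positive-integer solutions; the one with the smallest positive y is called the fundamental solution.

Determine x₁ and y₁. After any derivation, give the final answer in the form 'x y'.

228151 14820

d=237: √d = [15; 2,1,1,7,10,7,1,1,2,30] (ℓ=10, even), read p_9/q_9
step 0: (15, 1)  from 15·(1,0) + (0,1)
…
step 4: (585, 38)  from 7·(77,5) + (46,3)
…
step 6: (42074, 2733)  from 7·(5927,385) + (585,38)
…
step 8: (90075, 5851)  from 1·(48001,3118) + (42074,2733)
step 9: (228151, 14820)  from 2·(90075,5851) + (48001,3118)
→ (228151, 14820).  Check: 228151²=52052878801, 237·14820²=52052878800, difference 1.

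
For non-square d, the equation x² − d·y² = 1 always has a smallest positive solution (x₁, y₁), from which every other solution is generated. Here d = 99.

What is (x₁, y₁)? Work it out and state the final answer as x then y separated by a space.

√99 = [9; 1,18, …], period ℓ=2 (even) → k=1
i=0: a=9 ⇒ p=9, q=1
i=1: a=1 ⇒ p=10, q=1
→ (10, 1).  Check: 10²=100, 99·1²=99, difference 1.

10 1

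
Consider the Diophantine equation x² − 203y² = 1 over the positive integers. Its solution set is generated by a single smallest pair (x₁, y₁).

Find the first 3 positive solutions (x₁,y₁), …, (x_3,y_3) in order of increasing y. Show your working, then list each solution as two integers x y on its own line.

57 4
6497 456
740601 51980

√203 = [14; 4,28, …], period ℓ=2 (even) → k=1
k=0  a_k=14  p_k/q_k = 14/1
k=1  a_k=4  p_k/q_k = 57/4
fundamental: x₁=57, y₁=4  (since 3249 − 203·16 = 1)
n=2: (57,4)∘(57,4) = (57·57+203·4·4, 57·4+4·57) = (6497,456)
n=3: (6497,456)∘(57,4) = (57·6497+203·4·456, 57·456+4·6497) = (740601,51980)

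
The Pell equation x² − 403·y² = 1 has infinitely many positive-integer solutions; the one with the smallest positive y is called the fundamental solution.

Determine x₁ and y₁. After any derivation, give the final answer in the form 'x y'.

669878 33369

√403 → a₀=20, period (13,2,1,3,1,3,1,2,13,40); ℓ=10 even so k=9
k=0  a_k=20  p_k/q_k = 20/1
k=1  a_k=13  p_k/q_k = 261/13
k=2  a_k=2  p_k/q_k = 542/27
…
k=4  a_k=3  p_k/q_k = 2951/147
k=5  a_k=1  p_k/q_k = 3754/187
k=6  a_k=3  p_k/q_k = 14213/708
k=7  a_k=1  p_k/q_k = 17967/895
k=8  a_k=2  p_k/q_k = 50147/2498
k=9  a_k=13  p_k/q_k = 669878/33369
fundamental: x₁=669878, y₁=33369  (since 448736534884 − 403·1113490161 = 1)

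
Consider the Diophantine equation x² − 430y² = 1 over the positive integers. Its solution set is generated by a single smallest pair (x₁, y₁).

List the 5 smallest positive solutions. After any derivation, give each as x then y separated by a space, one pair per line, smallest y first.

√430 = [20; 1,2,1,3,1,…,2,1,40, …], period ℓ=14 (even) → k=13
a_0=20:  p_0=20·1+0=20,  q_0=20·0+1=1
…
a_3=1:  p_3=1·62+21=83,  q_3=1·3+1=4
…
a_5=1:  p_5=1·311+83=394,  q_5=1·15+4=19
…
a_9=1:  p_9=1·133439+21794=155233,  q_9=1·6435+1051=7486
…
a_12=2:  p_12=2·754371+599138=2107880,  q_12=2·36379+28893=101651
a_13=1:  p_13=1·2107880+754371=2862251,  q_13=1·101651+36379=138030
(x₁, y₁) = (2862251, 138030);  2862251² − 430·138030² = 1 ✓
(x_2, y_2) = (2862251·2862251 + 430·138030·138030, 2862251·138030 + 138030·2862251) = (16384961574001, 790153011060)
(x_3, y_3) = (2862251·16384961574001 + 430·138030·790153011060, 2862251·790153011060 + 138030·16384961574001) = (93795745300289010251, 4523232492118854090)
(x_4, y_4) = (2862251·93795745300289010251 + 430·138030·4523232492118854090, 2862251·4523232492118854090 + 138030·93795745300289010251) = (536933931562978654798296001, 25893253447598574322902120)
(x_5, y_5) = (2862251·536933931562978654798296001 + 430·138030·25893253447598574322902120, 2862251·25893253447598574322902120 + 138030·536933931562978654798296001) = (3073679365100040639604854765306251, 148225981147280410676109712890150)

2862251 138030
16384961574001 790153011060
93795745300289010251 4523232492118854090
536933931562978654798296001 25893253447598574322902120
3073679365100040639604854765306251 148225981147280410676109712890150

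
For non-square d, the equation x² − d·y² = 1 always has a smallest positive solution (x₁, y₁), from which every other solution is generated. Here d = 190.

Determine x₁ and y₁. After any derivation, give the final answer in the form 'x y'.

d=190: √d = [13; 1,3,1,1,1,…,3,1,26] (ℓ=14, even), read p_13/q_13
a_0=13:  p_0=13·1+0=13,  q_0=13·0+1=1
…
a_2=3:  p_2=3·14+13=55,  q_2=3·1+1=4
…
a_4=1:  p_4=1·69+55=124,  q_4=1·5+4=9
…
a_6=2:  p_6=2·193+124=510,  q_6=2·14+9=37
a_7=2:  p_7=2·510+193=1213,  q_7=2·37+14=88
…
a_9=1:  p_9=1·2936+1213=4149,  q_9=1·213+88=301
a_10=1:  p_10=1·4149+2936=7085,  q_10=1·301+213=514
a_11=1:  p_11=1·7085+4149=11234,  q_11=1·514+301=815
a_12=3:  p_12=3·11234+7085=40787,  q_12=3·815+514=2959
a_13=1:  p_13=1·40787+11234=52021,  q_13=1·2959+815=3774
(x₁, y₁) = (52021, 3774);  52021² − 190·3774² = 1 ✓

52021 3774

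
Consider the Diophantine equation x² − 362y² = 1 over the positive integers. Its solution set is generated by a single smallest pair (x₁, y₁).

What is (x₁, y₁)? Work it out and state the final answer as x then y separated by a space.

d=362: √d = [19; 38] (ℓ=1, odd), read p_1/q_1
k=0  a_k=19  p_k/q_k = 19/1
k=1  a_k=38  p_k/q_k = 723/38
(x₁, y₁) = (723, 38);  723² − 362·38² = 1 ✓

723 38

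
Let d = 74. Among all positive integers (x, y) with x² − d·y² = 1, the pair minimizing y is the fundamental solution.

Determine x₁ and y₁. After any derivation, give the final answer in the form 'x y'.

3699 430

[8; 1,1,1,1,16] for √74; ℓ=5 ⇒ convergent index 9
step 0: (8, 1)  from 8·(1,0) + (0,1)
step 1: (9, 1)  from 1·(8,1) + (1,0)
…
step 4: (43, 5)  from 1·(26,3) + (17,2)
…
step 7: (1471, 171)  from 1·(757,88) + (714,83)
step 8: (2228, 259)  from 1·(1471,171) + (757,88)
step 9: (3699, 430)  from 1·(2228,259) + (1471,171)
fundamental: x₁=3699, y₁=430  (since 13682601 − 74·184900 = 1)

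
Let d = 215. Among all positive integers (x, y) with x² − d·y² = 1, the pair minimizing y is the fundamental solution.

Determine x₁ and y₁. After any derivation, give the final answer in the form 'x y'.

44 3

√215 → a₀=14, period (1,1,1,28); ℓ=4 even so k=3
step 0: (14, 1)  from 14·(1,0) + (0,1)
…
step 2: (29, 2)  from 1·(15,1) + (14,1)
step 3: (44, 3)  from 1·(29,2) + (15,1)
fundamental: x₁=44, y₁=3  (since 1936 − 215·9 = 1)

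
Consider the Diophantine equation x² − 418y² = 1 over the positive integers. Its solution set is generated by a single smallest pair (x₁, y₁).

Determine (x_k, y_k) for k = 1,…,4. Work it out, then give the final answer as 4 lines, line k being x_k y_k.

√418 → a₀=20, period (2,4,20,4,2,40); ℓ=6 even so k=5
step 0: (20, 1)  from 20·(1,0) + (0,1)
…
step 2: (184, 9)  from 4·(41,2) + (20,1)
…
step 4: (15068, 737)  from 4·(3721,182) + (184,9)
step 5: (33857, 1656)  from 2·(15068,737) + (3721,182)
(x₁, y₁) = (33857, 1656);  33857² − 418·1656² = 1 ✓
(33857+1656√418)^2 = 2292592897 + 112134384√418
(33857+1656√418)^3 = 155240635393601 + 7593067676520√418
(33857+1656√418)^4 = 10511964382749705217 + 514156984535740896√418

33857 1656
2292592897 112134384
155240635393601 7593067676520
10511964382749705217 514156984535740896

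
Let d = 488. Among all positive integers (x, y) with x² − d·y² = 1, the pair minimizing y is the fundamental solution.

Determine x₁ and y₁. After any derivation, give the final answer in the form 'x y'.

243 11

[22; 11,44] for √488; ℓ=2 ⇒ convergent index 1
i=0: a=22 ⇒ p=22, q=1
i=1: a=11 ⇒ p=243, q=11
fundamental: x₁=243, y₁=11  (since 59049 − 488·121 = 1)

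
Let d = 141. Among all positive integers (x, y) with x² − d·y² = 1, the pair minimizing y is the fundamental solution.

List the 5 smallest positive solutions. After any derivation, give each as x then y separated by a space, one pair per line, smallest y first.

d=141: √d = [11; 1,6,1,22] (ℓ=4, even), read p_3/q_3
step 0: (11, 1)  from 11·(1,0) + (0,1)
step 1: (12, 1)  from 1·(11,1) + (1,0)
step 2: (83, 7)  from 6·(12,1) + (11,1)
step 3: (95, 8)  from 1·(83,7) + (12,1)
→ (95, 8).  Check: 95²=9025, 141·8²=9024, difference 1.
k=2:  x_2 = 95·95+141·8·8 = 18049,  y_2 = 95·8+8·95 = 1520
k=3:  x_3 = 95·18049+141·8·1520 = 3429215,  y_3 = 95·1520+8·18049 = 288792
k=4:  x_4 = 95·3429215+141·8·288792 = 651532801,  y_4 = 95·288792+8·3429215 = 54868960
k=5:  x_5 = 95·651532801+141·8·54868960 = 123787802975,  y_5 = 95·54868960+8·651532801 = 10424813608

95 8
18049 1520
3429215 288792
651532801 54868960
123787802975 10424813608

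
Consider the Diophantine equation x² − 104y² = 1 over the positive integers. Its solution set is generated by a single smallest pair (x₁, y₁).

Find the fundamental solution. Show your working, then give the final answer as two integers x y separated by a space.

√104 → a₀=10, period (5,20); ℓ=2 even so k=1
k=0  a_k=10  p_k/q_k = 10/1
k=1  a_k=5  p_k/q_k = 51/5
→ (51, 5).  Check: 51²=2601, 104·5²=2600, difference 1.

51 5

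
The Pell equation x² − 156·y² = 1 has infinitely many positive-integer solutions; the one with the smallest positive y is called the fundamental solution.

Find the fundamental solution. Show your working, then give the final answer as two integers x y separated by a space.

25 2

d=156: √d = [12; 2,24] (ℓ=2, even), read p_1/q_1
i=0: a=12 ⇒ p=12, q=1
i=1: a=2 ⇒ p=25, q=2
→ (25, 2).  Check: 25²=625, 156·2²=624, difference 1.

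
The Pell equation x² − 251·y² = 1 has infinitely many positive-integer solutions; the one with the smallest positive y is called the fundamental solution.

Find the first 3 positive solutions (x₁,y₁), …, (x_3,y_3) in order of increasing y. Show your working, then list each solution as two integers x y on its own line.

d=251: √d = [15; 1,5,2,1,2,…,5,1,30] (ℓ=14, even), read p_13/q_13
a_0=15:  p_0=15·1+0=15,  q_0=15·0+1=1
…
a_2=5:  p_2=5·16+15=95,  q_2=5·1+1=6
…
a_4=1:  p_4=1·206+95=301,  q_4=1·13+6=19
a_5=2:  p_5=2·301+206=808,  q_5=2·19+13=51
a_6=2:  p_6=2·808+301=1917,  q_6=2·51+19=121
a_7=15:  p_7=15·1917+808=29563,  q_7=15·121+51=1866
a_8=2:  p_8=2·29563+1917=61043,  q_8=2·1866+121=3853
…
a_10=1:  p_10=1·151649+61043=212692,  q_10=1·9572+3853=13425
a_11=2:  p_11=2·212692+151649=577033,  q_11=2·13425+9572=36422
a_12=5:  p_12=5·577033+212692=3097857,  q_12=5·36422+13425=195535
a_13=1:  p_13=1·3097857+577033=3674890,  q_13=1·195535+36422=231957
→ (3674890, 231957).  Check: 3674890²=13504816512100, 251·231957²=13504816512099, difference 1.
(x_2, y_2) = (3674890·3674890 + 251·231957·231957, 3674890·231957 + 231957·3674890) = (27009633024199, 1704832919460)
(x_3, y_3) = (3674890·27009633024199 + 251·231957·1704832919460, 3674890·1704832919460 + 231957·27009633024199) = (198514860608593651330, 12530146894788486843)

3674890 231957
27009633024199 1704832919460
198514860608593651330 12530146894788486843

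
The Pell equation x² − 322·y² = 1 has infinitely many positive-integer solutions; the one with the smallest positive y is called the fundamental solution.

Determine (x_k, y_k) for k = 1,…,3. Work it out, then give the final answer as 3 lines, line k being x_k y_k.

√322 → a₀=17, period (1,16,1,34); ℓ=4 even so k=3
step 0: (17, 1)  from 17·(1,0) + (0,1)
step 1: (18, 1)  from 1·(17,1) + (1,0)
step 2: (305, 17)  from 16·(18,1) + (17,1)
step 3: (323, 18)  from 1·(305,17) + (18,1)
→ (323, 18).  Check: 323²=104329, 322·18²=104328, difference 1.
n=2: (323,18)∘(323,18) = (323·323+322·18·18, 323·18+18·323) = (208657,11628)
n=3: (208657,11628)∘(323,18) = (323·208657+322·18·11628, 323·11628+18·208657) = (134792099,7511670)

323 18
208657 11628
134792099 7511670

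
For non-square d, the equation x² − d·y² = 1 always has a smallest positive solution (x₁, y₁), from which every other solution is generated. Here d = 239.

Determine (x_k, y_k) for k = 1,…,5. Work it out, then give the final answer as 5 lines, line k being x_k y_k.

d=239: √d = [15; 2,5,1,2,4,15,4,2,1,5,2,30] (ℓ=12, even), read p_11/q_11
a_0=15:  p_0=15·1+0=15,  q_0=15·0+1=1
a_1=2:  p_1=2·15+1=31,  q_1=2·1+0=2
a_2=5:  p_2=5·31+15=170,  q_2=5·2+1=11
a_3=1:  p_3=1·170+31=201,  q_3=1·11+2=13
a_4=2:  p_4=2·201+170=572,  q_4=2·13+11=37
…
a_7=4:  p_7=4·37907+2489=154117,  q_7=4·2452+161=9969
…
a_10=5:  p_10=5·500258+346141=2847431,  q_10=5·32359+22390=184185
a_11=2:  p_11=2·2847431+500258=6195120,  q_11=2·184185+32359=400729
fundamental: x₁=6195120, y₁=400729  (since 38379511814400 − 239·160583731441 = 1)
(x_2, y_2) = (6195120·6195120 + 239·400729·400729, 6195120·400729 + 400729·6195120) = (76759023628799, 4965128484960)
(x_3, y_3) = (6195120·76759023628799 + 239·400729·4965128484960, 6195120·4965128484960 + 400729·76759023628799) = (951062724926484326640, 61519133559490389671)
(x_4, y_4) = (6195120·951062724926484326640 + 239·400729·61519133559490389671, 6195120·61519133559490389671 + 400729·951062724926484326640) = (11783895416893046404284364801, 762236829394135240588726080)
(x_5, y_5) = (6195120·11783895416893046404284364801 + 239·400729·762236829394135240588726080, 6195120·762236829394135240588726080 + 400729·11783895416893046404284364801) = (146005292350203948217495381647615600, 9444297253032328704218497935069529)

6195120 400729
76759023628799 4965128484960
951062724926484326640 61519133559490389671
11783895416893046404284364801 762236829394135240588726080
146005292350203948217495381647615600 9444297253032328704218497935069529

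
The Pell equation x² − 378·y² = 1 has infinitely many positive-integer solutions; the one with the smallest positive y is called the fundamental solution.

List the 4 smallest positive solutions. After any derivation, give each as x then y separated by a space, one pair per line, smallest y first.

√378 → a₀=19, period (2,3,1,4,1,3,2,38); ℓ=8 even so k=7
step 0: (19, 1)  from 19·(1,0) + (0,1)
…
step 2: (136, 7)  from 3·(39,2) + (19,1)
…
step 4: (836, 43)  from 4·(175,9) + (136,7)
…
step 6: (3869, 199)  from 3·(1011,52) + (836,43)
step 7: (8749, 450)  from 2·(3869,199) + (1011,52)
(x₁, y₁) = (8749, 450);  8749² − 378·450² = 1 ✓
(x_2, y_2) = (8749·8749 + 378·450·450, 8749·450 + 450·8749) = (153090001, 7874100)
(x_3, y_3) = (8749·153090001 + 378·450·7874100, 8749·7874100 + 450·153090001) = (2678768828749, 137781001350)
(x_4, y_4) = (8749·2678768828749 + 378·450·137781001350, 8749·137781001350 + 450·2678768828749) = (46873096812360001, 2410891953748200)

8749 450
153090001 7874100
2678768828749 137781001350
46873096812360001 2410891953748200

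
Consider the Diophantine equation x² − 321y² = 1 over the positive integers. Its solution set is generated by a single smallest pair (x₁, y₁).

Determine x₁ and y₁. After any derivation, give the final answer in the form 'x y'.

[17; 1,10,1,34] for √321; ℓ=4 ⇒ convergent index 3
i=0: a=17 ⇒ p=17, q=1
…
i=2: a=10 ⇒ p=197, q=11
i=3: a=1 ⇒ p=215, q=12
→ (215, 12).  Check: 215²=46225, 321·12²=46224, difference 1.

215 12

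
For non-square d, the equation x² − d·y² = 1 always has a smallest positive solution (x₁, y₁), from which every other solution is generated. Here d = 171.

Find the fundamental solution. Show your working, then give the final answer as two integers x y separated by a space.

√171 = [13; 13,26, …], period ℓ=2 (even) → k=1
a_0=13:  p_0=13·1+0=13,  q_0=13·0+1=1
a_1=13:  p_1=13·13+1=170,  q_1=13·1+0=13
→ (170, 13).  Check: 170²=28900, 171·13²=28899, difference 1.

170 13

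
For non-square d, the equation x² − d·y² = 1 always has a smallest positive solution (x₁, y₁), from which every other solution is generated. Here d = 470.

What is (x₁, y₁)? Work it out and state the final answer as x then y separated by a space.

1691 78

√470 = [21; 1,2,8,2,1,42, …], period ℓ=6 (even) → k=5
k=0  a_k=21  p_k/q_k = 21/1
k=1  a_k=1  p_k/q_k = 22/1
…
k=3  a_k=8  p_k/q_k = 542/25
k=4  a_k=2  p_k/q_k = 1149/53
k=5  a_k=1  p_k/q_k = 1691/78
(x₁, y₁) = (1691, 78);  1691² − 470·78² = 1 ✓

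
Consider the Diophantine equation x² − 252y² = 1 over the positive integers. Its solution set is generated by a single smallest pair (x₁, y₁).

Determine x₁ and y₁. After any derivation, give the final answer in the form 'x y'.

√252 → a₀=15, period (1,6,1,30); ℓ=4 even so k=3
a_0=15:  p_0=15·1+0=15,  q_0=15·0+1=1
…
a_2=6:  p_2=6·16+15=111,  q_2=6·1+1=7
a_3=1:  p_3=1·111+16=127,  q_3=1·7+1=8
→ (127, 8).  Check: 127²=16129, 252·8²=16128, difference 1.

127 8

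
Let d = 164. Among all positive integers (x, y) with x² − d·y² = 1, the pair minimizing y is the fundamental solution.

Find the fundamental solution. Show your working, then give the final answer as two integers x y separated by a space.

[12; 1,4,6,4,1,24] for √164; ℓ=6 ⇒ convergent index 5
a_0=12:  p_0=12·1+0=12,  q_0=12·0+1=1
…
a_3=6:  p_3=6·64+13=397,  q_3=6·5+1=31
a_4=4:  p_4=4·397+64=1652,  q_4=4·31+5=129
a_5=1:  p_5=1·1652+397=2049,  q_5=1·129+31=160
(x₁, y₁) = (2049, 160);  2049² − 164·160² = 1 ✓

2049 160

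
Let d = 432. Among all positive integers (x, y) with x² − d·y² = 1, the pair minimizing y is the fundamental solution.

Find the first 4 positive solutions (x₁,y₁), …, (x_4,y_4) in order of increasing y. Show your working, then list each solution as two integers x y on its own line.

1351 65
3650401 175630
9863382151 474552195
26650854921601 1282239855260

[20; 1,3,1,1,1,3,1,40] for √432; ℓ=8 ⇒ convergent index 7
step 0: (20, 1)  from 20·(1,0) + (0,1)
…
step 3: (104, 5)  from 1·(83,4) + (21,1)
step 4: (187, 9)  from 1·(104,5) + (83,4)
step 5: (291, 14)  from 1·(187,9) + (104,5)
step 6: (1060, 51)  from 3·(291,14) + (187,9)
step 7: (1351, 65)  from 1·(1060,51) + (291,14)
→ (1351, 65).  Check: 1351²=1825201, 432·65²=1825200, difference 1.
k=2:  x_2 = 1351·1351+432·65·65 = 3650401,  y_2 = 1351·65+65·1351 = 175630
k=3:  x_3 = 1351·3650401+432·65·175630 = 9863382151,  y_3 = 1351·175630+65·3650401 = 474552195
k=4:  x_4 = 1351·9863382151+432·65·474552195 = 26650854921601,  y_4 = 1351·474552195+65·9863382151 = 1282239855260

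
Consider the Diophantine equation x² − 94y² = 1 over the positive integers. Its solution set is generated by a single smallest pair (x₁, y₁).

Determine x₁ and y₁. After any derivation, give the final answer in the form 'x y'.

2143295 221064

√94 = [9; 1,2,3,1,1,…,2,1,18, …], period ℓ=16 (even) → k=15
a_0=9:  p_0=9·1+0=9,  q_0=9·0+1=1
a_1=1:  p_1=1·9+1=10,  q_1=1·1+0=1
a_2=2:  p_2=2·10+9=29,  q_2=2·1+1=3
a_3=3:  p_3=3·29+10=97,  q_3=3·3+1=10
a_4=1:  p_4=1·97+29=126,  q_4=1·10+3=13
a_5=1:  p_5=1·126+97=223,  q_5=1·13+10=23
a_6=5:  p_6=5·223+126=1241,  q_6=5·23+13=128
…
a_8=8:  p_8=8·1464+1241=12953,  q_8=8·151+128=1336
a_9=1:  p_9=1·12953+1464=14417,  q_9=1·1336+151=1487
a_10=5:  p_10=5·14417+12953=85038,  q_10=5·1487+1336=8771
a_11=1:  p_11=1·85038+14417=99455,  q_11=1·8771+1487=10258
a_12=1:  p_12=1·99455+85038=184493,  q_12=1·10258+8771=19029
…
a_14=2:  p_14=2·652934+184493=1490361,  q_14=2·67345+19029=153719
a_15=1:  p_15=1·1490361+652934=2143295,  q_15=1·153719+67345=221064
→ (2143295, 221064).  Check: 2143295²=4593713457025, 94·221064²=4593713457024, difference 1.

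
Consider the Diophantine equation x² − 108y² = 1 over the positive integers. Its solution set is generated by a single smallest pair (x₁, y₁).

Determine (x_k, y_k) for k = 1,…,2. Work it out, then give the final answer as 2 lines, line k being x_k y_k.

d=108: √d = [10; 2,1,1,4,1,1,2,20] (ℓ=8, even), read p_7/q_7
i=0: a=10 ⇒ p=10, q=1
…
i=4: a=4 ⇒ p=239, q=23
i=5: a=1 ⇒ p=291, q=28
i=6: a=1 ⇒ p=530, q=51
i=7: a=2 ⇒ p=1351, q=130
fundamental: x₁=1351, y₁=130  (since 1825201 − 108·16900 = 1)
(1351+130√108)^2 = 3650401 + 351260√108

1351 130
3650401 351260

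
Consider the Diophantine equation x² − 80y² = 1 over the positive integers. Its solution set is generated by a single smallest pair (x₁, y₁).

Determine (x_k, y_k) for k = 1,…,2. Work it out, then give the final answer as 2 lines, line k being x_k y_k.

√80 = [8; 1,16, …], period ℓ=2 (even) → k=1
a_0=8:  p_0=8·1+0=8,  q_0=8·0+1=1
a_1=1:  p_1=1·8+1=9,  q_1=1·1+0=1
fundamental: x₁=9, y₁=1  (since 81 − 80·1 = 1)
(9+1√80)^2 = 161 + 18√80

9 1
161 18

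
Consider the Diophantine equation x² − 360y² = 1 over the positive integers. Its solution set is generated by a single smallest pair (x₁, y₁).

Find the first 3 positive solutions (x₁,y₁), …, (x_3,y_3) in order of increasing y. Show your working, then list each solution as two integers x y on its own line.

19 1
721 38
27379 1443

d=360: √d = [18; 1,36] (ℓ=2, even), read p_1/q_1
step 0: (18, 1)  from 18·(1,0) + (0,1)
step 1: (19, 1)  from 1·(18,1) + (1,0)
(x₁, y₁) = (19, 1);  19² − 360·1² = 1 ✓
(x_2, y_2) = (19·19 + 360·1·1, 19·1 + 1·19) = (721, 38)
(x_3, y_3) = (19·721 + 360·1·38, 19·38 + 1·721) = (27379, 1443)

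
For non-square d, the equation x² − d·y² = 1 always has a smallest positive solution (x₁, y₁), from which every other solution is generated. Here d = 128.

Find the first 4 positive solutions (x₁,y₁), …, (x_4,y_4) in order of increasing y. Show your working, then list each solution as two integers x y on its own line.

√128 → a₀=11, period (3,5,3,22); ℓ=4 even so k=3
step 0: (11, 1)  from 11·(1,0) + (0,1)
step 1: (34, 3)  from 3·(11,1) + (1,0)
step 2: (181, 16)  from 5·(34,3) + (11,1)
step 3: (577, 51)  from 3·(181,16) + (34,3)
→ (577, 51).  Check: 577²=332929, 128·51²=332928, difference 1.
(577+51√128)^2 = 665857 + 58854√128
(577+51√128)^3 = 768398401 + 67917465√128
(577+51√128)^4 = 886731088897 + 78376695756√128

577 51
665857 58854
768398401 67917465
886731088897 78376695756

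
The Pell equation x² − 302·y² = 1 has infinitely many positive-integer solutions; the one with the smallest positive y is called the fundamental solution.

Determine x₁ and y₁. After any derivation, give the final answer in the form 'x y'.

d=302: √d = [17; 2,1,1,1,4,…,1,2,34] (ℓ=16, even), read p_15/q_15
step 0: (17, 1)  from 17·(1,0) + (0,1)
…
step 5: (643, 37)  from 4·(139,8) + (87,5)
…
step 11: (467281, 26889)  from 4·(107675,6196) + (36581,2105)
…
step 14: (1617193, 93059)  from 1·(1042237,59974) + (574956,33085)
step 15: (4276623, 246092)  from 2·(1617193,93059) + (1042237,59974)
fundamental: x₁=4276623, y₁=246092  (since 18289504284129 − 302·60561272464 = 1)

4276623 246092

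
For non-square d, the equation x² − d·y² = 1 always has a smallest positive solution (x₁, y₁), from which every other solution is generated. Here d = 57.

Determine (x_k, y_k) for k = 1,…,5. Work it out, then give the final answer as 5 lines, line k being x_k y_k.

d=57: √d = [7; 1,1,4,1,1,14] (ℓ=6, even), read p_5/q_5
i=0: a=7 ⇒ p=7, q=1
i=1: a=1 ⇒ p=8, q=1
i=2: a=1 ⇒ p=15, q=2
i=3: a=4 ⇒ p=68, q=9
i=4: a=1 ⇒ p=83, q=11
i=5: a=1 ⇒ p=151, q=20
→ (151, 20).  Check: 151²=22801, 57·20²=22800, difference 1.
(151+20√57)^2 = 45601 + 6040√57
(151+20√57)^3 = 13771351 + 1824060√57
(151+20√57)^4 = 4158902401 + 550860080√57
(151+20√57)^5 = 1255974753751 + 166357920100√57

151 20
45601 6040
13771351 1824060
4158902401 550860080
1255974753751 166357920100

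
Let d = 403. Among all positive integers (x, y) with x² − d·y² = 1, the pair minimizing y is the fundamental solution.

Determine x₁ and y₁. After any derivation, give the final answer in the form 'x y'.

669878 33369

[20; 13,2,1,3,1,3,1,2,13,40] for √403; ℓ=10 ⇒ convergent index 9
k=0  a_k=20  p_k/q_k = 20/1
…
k=4  a_k=3  p_k/q_k = 2951/147
…
k=8  a_k=2  p_k/q_k = 50147/2498
k=9  a_k=13  p_k/q_k = 669878/33369
(x₁, y₁) = (669878, 33369);  669878² − 403·33369² = 1 ✓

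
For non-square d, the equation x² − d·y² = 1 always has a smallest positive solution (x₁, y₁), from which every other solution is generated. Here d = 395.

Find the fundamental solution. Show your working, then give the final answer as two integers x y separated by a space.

159 8

[19; 1,6,1,38] for √395; ℓ=4 ⇒ convergent index 3
a_0=19:  p_0=19·1+0=19,  q_0=19·0+1=1
…
a_2=6:  p_2=6·20+19=139,  q_2=6·1+1=7
a_3=1:  p_3=1·139+20=159,  q_3=1·7+1=8
fundamental: x₁=159, y₁=8  (since 25281 − 395·64 = 1)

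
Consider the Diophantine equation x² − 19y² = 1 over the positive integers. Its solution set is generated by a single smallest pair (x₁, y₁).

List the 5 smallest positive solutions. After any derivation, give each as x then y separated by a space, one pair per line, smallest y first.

[4; 2,1,3,1,2,8] for √19; ℓ=6 ⇒ convergent index 5
k=0  a_k=4  p_k/q_k = 4/1
…
k=3  a_k=3  p_k/q_k = 48/11
k=4  a_k=1  p_k/q_k = 61/14
k=5  a_k=2  p_k/q_k = 170/39
(x₁, y₁) = (170, 39);  170² − 19·39² = 1 ✓
(x_2, y_2) = (170·170 + 19·39·39, 170·39 + 39·170) = (57799, 13260)
(x_3, y_3) = (170·57799 + 19·39·13260, 170·13260 + 39·57799) = (19651490, 4508361)
(x_4, y_4) = (170·19651490 + 19·39·4508361, 170·4508361 + 39·19651490) = (6681448801, 1532829480)
(x_5, y_5) = (170·6681448801 + 19·39·1532829480, 170·1532829480 + 39·6681448801) = (2271672940850, 521157514839)

170 39
57799 13260
19651490 4508361
6681448801 1532829480
2271672940850 521157514839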